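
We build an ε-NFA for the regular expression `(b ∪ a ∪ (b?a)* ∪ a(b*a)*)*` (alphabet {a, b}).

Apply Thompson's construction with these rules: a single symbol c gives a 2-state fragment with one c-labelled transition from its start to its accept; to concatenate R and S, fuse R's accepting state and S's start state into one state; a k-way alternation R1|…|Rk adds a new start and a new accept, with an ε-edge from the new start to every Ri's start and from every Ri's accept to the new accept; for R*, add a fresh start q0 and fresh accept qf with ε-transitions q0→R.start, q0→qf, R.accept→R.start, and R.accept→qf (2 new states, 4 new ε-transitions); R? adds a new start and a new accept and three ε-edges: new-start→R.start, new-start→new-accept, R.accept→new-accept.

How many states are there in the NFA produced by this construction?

Per subexpression:
Each of the 7 symbol leaves contributes a 2-state fragment.
  b? = 4 states
  b?a = 5 states
  (b?a)* = 7 states
  b* = 4 states
  b*a = 5 states
  (b*a)* = 7 states
  a(b*a)* = 8 states
  b ∪ a ∪ (b?a)* ∪ a(b*a)* = 21 states
  (b ∪ a ∪ (b?a)* ∪ a(b*a)*)* = 23 states

23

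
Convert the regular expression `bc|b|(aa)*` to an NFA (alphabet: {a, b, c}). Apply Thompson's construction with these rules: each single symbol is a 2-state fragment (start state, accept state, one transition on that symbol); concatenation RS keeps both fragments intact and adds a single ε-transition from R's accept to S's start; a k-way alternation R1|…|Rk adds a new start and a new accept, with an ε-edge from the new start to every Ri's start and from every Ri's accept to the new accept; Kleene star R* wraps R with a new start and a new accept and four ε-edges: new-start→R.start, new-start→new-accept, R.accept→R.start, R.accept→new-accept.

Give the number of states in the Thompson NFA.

Building bottom-up:
Each of the 5 symbol leaves contributes a 2-state fragment.
  bc → 4 states
  aa → 4 states
  (aa)* → 6 states
  bc|b|(aa)* → 14 states

14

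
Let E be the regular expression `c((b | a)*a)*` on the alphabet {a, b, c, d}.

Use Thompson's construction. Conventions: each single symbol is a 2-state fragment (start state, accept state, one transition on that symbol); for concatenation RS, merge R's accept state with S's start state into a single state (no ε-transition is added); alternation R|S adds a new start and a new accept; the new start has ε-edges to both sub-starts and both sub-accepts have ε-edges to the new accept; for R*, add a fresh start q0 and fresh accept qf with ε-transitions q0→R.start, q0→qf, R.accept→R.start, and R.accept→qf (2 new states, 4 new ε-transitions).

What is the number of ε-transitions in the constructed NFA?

12

By structural recursion:
Each of the 4 symbol leaves contributes 0 ε-transitions.
  b | a → 4 ε-transitions
  (b | a)* → 8 ε-transitions
  (b | a)*a → 8 ε-transitions
  ((b | a)*a)* → 12 ε-transitions
  c((b | a)*a)* → 12 ε-transitions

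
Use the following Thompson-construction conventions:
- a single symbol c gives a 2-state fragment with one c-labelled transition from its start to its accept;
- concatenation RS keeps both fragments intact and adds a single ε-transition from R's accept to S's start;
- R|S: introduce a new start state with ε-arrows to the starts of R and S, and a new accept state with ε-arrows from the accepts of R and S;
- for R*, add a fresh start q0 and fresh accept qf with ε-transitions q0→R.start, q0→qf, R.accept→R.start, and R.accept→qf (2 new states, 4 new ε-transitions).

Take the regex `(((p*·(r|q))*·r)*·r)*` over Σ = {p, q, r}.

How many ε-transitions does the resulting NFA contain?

23

Per subexpression:
Each of the 5 symbol leaves contributes 0 ε-transitions.
  p* — 4 ε-transitions
  r|q — 4 ε-transitions
  p*·(r|q) — 9 ε-transitions
  (p*·(r|q))* — 13 ε-transitions
  (p*·(r|q))*·r — 14 ε-transitions
  ((p*·(r|q))*·r)* — 18 ε-transitions
  ((p*·(r|q))*·r)*·r — 19 ε-transitions
  (((p*·(r|q))*·r)*·r)* — 23 ε-transitions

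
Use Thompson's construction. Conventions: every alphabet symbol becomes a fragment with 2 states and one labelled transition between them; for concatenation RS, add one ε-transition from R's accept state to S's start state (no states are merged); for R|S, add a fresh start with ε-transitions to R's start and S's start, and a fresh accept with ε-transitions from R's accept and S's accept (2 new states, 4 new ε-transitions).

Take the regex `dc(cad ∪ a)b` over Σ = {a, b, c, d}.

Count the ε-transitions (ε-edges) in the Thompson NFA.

By structural recursion:
Each of the 7 symbol leaves contributes 0 ε-transitions.
  cad = 2 ε-transitions
  cad ∪ a = 6 ε-transitions
  dc(cad ∪ a)b = 9 ε-transitions

9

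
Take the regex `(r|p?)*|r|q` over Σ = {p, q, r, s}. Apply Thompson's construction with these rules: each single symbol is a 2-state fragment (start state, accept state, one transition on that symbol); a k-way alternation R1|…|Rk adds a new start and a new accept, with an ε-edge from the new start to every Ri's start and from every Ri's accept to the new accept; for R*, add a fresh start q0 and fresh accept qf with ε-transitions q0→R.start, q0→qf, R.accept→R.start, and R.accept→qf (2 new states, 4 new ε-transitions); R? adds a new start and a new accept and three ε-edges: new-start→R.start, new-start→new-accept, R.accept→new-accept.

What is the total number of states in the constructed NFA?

Recursing over subexpressions:
Each of the 4 symbol leaves contributes a 2-state fragment.
  p? : 4 states
  r|p? : 8 states
  (r|p?)* : 10 states
  (r|p?)*|r|q : 16 states

16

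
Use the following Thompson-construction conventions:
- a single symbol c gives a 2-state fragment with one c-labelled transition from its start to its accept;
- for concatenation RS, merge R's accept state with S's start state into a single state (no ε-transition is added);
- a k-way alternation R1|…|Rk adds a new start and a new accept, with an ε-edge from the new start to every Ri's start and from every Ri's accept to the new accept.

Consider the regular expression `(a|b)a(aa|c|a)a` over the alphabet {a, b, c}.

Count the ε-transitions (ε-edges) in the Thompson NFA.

10

Per subexpression:
Each of the 8 symbol leaves contributes 0 ε-transitions.
  a|b — 4 ε-transitions
  aa — 0 ε-transitions
  aa|c|a — 6 ε-transitions
  (a|b)a(aa|c|a)a — 10 ε-transitions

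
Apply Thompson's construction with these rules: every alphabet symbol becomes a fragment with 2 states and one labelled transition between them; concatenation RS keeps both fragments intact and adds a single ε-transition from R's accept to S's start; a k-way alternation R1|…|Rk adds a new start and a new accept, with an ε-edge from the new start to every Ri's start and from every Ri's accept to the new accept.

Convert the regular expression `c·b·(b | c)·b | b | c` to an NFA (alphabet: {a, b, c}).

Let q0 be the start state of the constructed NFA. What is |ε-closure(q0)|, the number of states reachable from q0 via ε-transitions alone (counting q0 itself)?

4

Let C(F) = |ε-closure(F.start)| within fragment F, and note whether F accepts ε. Symbol fragments have C = 1 and do not accept ε. Then:
  b | c : |ε-closure| = 1 + 1 + 1 = 3 (the new accept is not ε-reachable since no branch accepts ε)
  c·b·(b | c)·b : same as the first factor's closure: |ε-closure| = 1
  c·b·(b | c)·b | b | c : new start ε-reaches every alternative's start; none of them accept ε, so the new accept is not reached: |ε-closure| = 1 + 1 + 1 + 1 = 4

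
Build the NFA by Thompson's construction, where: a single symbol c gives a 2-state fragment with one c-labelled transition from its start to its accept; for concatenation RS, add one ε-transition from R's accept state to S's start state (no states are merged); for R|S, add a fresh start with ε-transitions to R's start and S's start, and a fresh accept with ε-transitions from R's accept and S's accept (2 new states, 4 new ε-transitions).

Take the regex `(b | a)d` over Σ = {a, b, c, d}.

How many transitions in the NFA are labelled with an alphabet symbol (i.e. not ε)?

3

Building bottom-up:
Each of the 3 symbol leaves contributes exactly 1 symbol transition.
  b | a = 2 symbol transitions
  (b | a)d = 3 symbol transitions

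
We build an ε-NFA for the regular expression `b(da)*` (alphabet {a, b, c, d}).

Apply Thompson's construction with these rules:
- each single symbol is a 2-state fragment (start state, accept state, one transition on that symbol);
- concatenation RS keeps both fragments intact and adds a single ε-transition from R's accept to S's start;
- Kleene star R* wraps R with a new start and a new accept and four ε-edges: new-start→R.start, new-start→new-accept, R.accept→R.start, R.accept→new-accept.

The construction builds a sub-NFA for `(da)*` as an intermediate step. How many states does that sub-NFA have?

Fragment for `(da)*`:
Each of the 2 symbol leaves contributes a 2-state fragment.
  da : 4 states
  (da)* : 6 states

6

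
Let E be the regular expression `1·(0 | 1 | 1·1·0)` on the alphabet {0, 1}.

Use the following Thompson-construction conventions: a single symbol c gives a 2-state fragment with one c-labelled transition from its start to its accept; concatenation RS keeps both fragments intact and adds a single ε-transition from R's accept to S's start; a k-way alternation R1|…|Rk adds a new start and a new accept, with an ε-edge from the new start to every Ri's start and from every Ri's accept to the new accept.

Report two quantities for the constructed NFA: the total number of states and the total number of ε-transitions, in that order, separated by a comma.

Building bottom-up:
Each of the 6 symbol leaves contributes 2 states and 0 ε-transitions.
  1·1·0 : 6 states, 2 ε-transitions
  0 | 1 | 1·1·0 : 12 states, 8 ε-transitions
  1·(0 | 1 | 1·1·0) : 14 states, 9 ε-transitions

14, 9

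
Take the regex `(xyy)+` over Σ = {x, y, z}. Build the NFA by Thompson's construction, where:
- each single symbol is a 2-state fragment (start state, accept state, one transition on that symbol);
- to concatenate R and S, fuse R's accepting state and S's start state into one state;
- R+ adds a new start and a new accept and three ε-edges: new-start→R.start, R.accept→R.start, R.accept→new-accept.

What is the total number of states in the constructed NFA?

Recursing over subexpressions:
Each of the 3 symbol leaves contributes a 2-state fragment.
  xyy = 4 states
  (xyy)+ = 6 states

6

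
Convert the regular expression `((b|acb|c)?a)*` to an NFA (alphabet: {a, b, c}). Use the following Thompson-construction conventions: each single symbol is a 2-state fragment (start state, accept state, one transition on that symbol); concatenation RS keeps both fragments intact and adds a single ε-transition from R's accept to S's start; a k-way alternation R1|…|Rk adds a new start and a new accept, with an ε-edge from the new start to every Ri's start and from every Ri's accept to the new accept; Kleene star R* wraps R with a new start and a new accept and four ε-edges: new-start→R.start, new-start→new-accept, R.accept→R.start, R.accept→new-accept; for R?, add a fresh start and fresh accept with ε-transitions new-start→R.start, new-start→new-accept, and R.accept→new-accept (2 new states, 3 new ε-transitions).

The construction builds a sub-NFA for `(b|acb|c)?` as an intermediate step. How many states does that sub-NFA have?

Fragment for `(b|acb|c)?`:
Each of the 5 symbol leaves contributes a 2-state fragment.
  acb = 6 states
  b|acb|c = 12 states
  (b|acb|c)? = 14 states

14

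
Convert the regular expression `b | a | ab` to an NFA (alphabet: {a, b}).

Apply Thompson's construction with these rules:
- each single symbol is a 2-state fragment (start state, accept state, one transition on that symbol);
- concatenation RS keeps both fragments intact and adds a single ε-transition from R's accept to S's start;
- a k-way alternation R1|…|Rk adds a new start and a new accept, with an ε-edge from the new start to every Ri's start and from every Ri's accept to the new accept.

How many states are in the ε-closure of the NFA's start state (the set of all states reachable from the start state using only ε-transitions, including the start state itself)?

4

Work bottom-up. For each fragment F, track |ε-closure(F.start)| and whether F's accept lies in that closure (i.e. whether F accepts ε). A single-symbol fragment has closure size 1 and does not accept ε.
  ab → same as the first factor's closure: C = 1
  b | a | ab → new start ε-reaches every alternative's start; none of them accept ε, so the new accept is not reached: C = 1 + 1 + 1 + 1 = 4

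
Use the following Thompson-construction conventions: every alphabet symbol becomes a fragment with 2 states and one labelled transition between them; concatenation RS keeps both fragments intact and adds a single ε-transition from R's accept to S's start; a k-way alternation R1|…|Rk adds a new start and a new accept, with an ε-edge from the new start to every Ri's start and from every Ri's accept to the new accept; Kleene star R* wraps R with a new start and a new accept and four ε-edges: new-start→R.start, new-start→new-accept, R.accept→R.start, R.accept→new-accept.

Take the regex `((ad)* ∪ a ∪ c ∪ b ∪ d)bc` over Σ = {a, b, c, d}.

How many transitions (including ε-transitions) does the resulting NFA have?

Building bottom-up:
Each of the 8 symbol leaves contributes 1 transition (1 symbol, 0 ε).
  ad → 3 transitions (2 symbol, 1 ε)
  (ad)* → 7 transitions (2 symbol, 5 ε)
  (ad)* ∪ a ∪ c ∪ b ∪ d → 21 transitions (6 symbol, 15 ε)
  ((ad)* ∪ a ∪ c ∪ b ∪ d)bc → 25 transitions (8 symbol, 17 ε)

25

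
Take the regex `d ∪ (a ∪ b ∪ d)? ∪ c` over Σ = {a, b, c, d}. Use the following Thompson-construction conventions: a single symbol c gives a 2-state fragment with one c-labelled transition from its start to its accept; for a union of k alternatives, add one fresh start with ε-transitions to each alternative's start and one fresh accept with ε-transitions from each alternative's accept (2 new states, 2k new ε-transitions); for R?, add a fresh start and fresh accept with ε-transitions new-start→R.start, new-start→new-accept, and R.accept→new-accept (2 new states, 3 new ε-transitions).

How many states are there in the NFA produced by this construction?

16

By structural recursion:
Each of the 5 symbol leaves contributes a 2-state fragment.
  a ∪ b ∪ d : 8 states
  (a ∪ b ∪ d)? : 10 states
  d ∪ (a ∪ b ∪ d)? ∪ c : 16 states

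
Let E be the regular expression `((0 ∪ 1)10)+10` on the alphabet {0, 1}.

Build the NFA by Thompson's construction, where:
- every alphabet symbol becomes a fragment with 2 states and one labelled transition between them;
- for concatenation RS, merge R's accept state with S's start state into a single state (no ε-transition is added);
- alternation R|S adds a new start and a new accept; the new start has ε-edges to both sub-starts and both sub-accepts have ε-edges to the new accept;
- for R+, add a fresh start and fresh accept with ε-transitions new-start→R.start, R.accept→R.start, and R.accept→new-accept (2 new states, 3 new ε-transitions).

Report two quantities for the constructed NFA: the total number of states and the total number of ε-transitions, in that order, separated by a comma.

12, 7

Bottom-up over the parse tree:
Each of the 6 symbol leaves contributes 2 states and 0 ε-transitions.
  0 ∪ 1 = 6 states, 4 ε-transitions
  (0 ∪ 1)10 = 8 states, 4 ε-transitions
  ((0 ∪ 1)10)+ = 10 states, 7 ε-transitions
  ((0 ∪ 1)10)+10 = 12 states, 7 ε-transitions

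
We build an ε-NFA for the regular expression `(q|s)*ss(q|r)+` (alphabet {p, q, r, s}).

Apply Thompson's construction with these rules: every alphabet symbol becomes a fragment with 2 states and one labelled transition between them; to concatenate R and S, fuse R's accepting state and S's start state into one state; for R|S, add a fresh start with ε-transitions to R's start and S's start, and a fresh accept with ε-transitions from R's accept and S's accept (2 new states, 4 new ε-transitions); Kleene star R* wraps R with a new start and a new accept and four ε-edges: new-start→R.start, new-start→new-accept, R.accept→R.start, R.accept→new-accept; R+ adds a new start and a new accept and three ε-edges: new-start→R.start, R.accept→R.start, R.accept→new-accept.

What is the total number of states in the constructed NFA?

Per subexpression:
Each of the 6 symbol leaves contributes a 2-state fragment.
  q|s → 6 states
  (q|s)* → 8 states
  q|r → 6 states
  (q|r)+ → 8 states
  (q|s)*ss(q|r)+ → 17 states

17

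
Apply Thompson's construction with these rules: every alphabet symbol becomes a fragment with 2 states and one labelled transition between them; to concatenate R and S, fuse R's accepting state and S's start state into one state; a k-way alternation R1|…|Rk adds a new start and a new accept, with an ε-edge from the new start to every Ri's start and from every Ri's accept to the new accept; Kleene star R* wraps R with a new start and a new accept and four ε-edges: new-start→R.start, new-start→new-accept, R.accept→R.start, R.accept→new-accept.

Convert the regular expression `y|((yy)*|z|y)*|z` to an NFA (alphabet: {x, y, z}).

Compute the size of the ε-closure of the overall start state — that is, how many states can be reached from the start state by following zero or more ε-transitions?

Let C(F) = |ε-closure(F.start)| within fragment F, and note whether F accepts ε. Symbol fragments have C = 1 and do not accept ε. Then:
  yy → |closure| equals the left operand's closure size = 1 (its accept is not ε-reachable, so the closure stops there)
  (yy)* → the star's fresh start ε-reaches both the body's start and the fresh accept: |closure| = 2 + 1 = 3
  (yy)*|z|y → new start ε-reaches every alternative's start; at least one alternative accepts ε, so the union's new accept is reached too: |closure| = 1 + 3 + 1 + 1 + 1 = 7
  ((yy)*|z|y)* → |closure| = 1 (new start) + 7 (body) + 1 (new accept) = 9
  y|((yy)*|z|y)*|z → |closure| = 1 (new start) + (1 + 9 + 1) + 1 (new accept, since some branch ε-reaches its own accept) = 13

13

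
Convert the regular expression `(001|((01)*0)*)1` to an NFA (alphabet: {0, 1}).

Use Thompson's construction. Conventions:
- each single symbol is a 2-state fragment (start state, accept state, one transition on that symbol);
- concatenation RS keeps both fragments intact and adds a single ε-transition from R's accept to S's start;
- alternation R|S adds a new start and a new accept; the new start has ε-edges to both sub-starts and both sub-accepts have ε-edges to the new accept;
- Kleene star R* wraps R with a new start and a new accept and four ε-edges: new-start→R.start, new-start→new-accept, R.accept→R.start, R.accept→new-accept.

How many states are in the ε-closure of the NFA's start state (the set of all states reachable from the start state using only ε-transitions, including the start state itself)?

10

Work bottom-up. For each fragment F, track |ε-closure(F.start)| and whether F's accept lies in that closure (i.e. whether F accepts ε). A single-symbol fragment has closure size 1 and does not accept ε.
  001 → same as the first factor's closure: |closure| = 1
  01 → |closure| equals the left operand's closure size = 1 (its accept is not ε-reachable, so the closure stops there)
  (01)* → new start has ε-edges to the inner start and to the new accept, so |closure| = 2 + 1 = 3
  (01)*0 → |closure| = 3 + 1 = 4 (closure spills across the concat boundary because the left factor accepts ε)
  ((01)*0)* → |closure| = 1 (new start) + 4 (body) + 1 (new accept) = 6
  001|((01)*0)* → |closure| = 1 (new start) + (1 + 6) + 1 (new accept, since some branch ε-reaches its own accept) = 9
  (001|((01)*0)*)1 → the left operand accepts ε, so the closure extends into the next operand (via the concat ε-link); |closure| = 9 + 1 = 10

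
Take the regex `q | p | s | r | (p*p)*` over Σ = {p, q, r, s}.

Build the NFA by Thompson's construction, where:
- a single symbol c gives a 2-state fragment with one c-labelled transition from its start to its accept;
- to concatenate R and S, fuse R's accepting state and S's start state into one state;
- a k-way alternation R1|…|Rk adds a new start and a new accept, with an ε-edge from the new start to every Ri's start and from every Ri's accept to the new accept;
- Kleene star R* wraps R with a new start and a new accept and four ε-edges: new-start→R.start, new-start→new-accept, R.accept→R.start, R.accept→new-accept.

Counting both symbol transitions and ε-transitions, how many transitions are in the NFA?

24

Bottom-up over the parse tree:
Each of the 6 symbol leaves contributes 1 transition (1 symbol, 0 ε).
  p* = 5 transitions (1 symbol, 4 ε)
  p*p = 6 transitions (2 symbol, 4 ε)
  (p*p)* = 10 transitions (2 symbol, 8 ε)
  q | p | s | r | (p*p)* = 24 transitions (6 symbol, 18 ε)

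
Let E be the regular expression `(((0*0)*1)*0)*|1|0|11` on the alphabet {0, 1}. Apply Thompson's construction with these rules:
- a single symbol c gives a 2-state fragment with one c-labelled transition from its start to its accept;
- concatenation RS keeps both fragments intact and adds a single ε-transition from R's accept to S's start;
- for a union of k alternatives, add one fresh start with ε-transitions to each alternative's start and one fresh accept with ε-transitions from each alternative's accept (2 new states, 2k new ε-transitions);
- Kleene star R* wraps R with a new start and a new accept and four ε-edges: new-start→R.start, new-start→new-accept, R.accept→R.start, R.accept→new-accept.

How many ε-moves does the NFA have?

28

Recursing over subexpressions:
Each of the 8 symbol leaves contributes 0 ε-transitions.
  0* : 4 ε-transitions
  0*0 : 5 ε-transitions
  (0*0)* : 9 ε-transitions
  (0*0)*1 : 10 ε-transitions
  ((0*0)*1)* : 14 ε-transitions
  ((0*0)*1)*0 : 15 ε-transitions
  (((0*0)*1)*0)* : 19 ε-transitions
  11 : 1 ε-transition
  (((0*0)*1)*0)*|1|0|11 : 28 ε-transitions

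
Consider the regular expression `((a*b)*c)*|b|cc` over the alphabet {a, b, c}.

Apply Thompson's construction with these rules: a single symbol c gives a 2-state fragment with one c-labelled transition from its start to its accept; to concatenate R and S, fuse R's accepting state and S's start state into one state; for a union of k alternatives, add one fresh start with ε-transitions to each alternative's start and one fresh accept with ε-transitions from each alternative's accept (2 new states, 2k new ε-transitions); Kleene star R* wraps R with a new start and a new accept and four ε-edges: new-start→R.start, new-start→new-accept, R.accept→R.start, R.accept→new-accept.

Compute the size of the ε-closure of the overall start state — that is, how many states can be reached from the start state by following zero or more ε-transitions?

11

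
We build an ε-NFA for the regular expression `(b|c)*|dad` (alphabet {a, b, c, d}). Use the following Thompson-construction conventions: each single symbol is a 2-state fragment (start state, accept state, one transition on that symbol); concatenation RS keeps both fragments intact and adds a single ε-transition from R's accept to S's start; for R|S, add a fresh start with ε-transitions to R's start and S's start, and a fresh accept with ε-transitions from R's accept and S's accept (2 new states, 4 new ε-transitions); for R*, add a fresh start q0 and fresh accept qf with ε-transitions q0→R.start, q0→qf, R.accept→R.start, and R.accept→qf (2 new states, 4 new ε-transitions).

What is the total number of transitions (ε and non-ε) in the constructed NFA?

Bottom-up over the parse tree:
Each of the 5 symbol leaves contributes 1 transition (1 symbol, 0 ε).
  b|c → 6 transitions (2 symbol, 4 ε)
  (b|c)* → 10 transitions (2 symbol, 8 ε)
  dad → 5 transitions (3 symbol, 2 ε)
  (b|c)*|dad → 19 transitions (5 symbol, 14 ε)

19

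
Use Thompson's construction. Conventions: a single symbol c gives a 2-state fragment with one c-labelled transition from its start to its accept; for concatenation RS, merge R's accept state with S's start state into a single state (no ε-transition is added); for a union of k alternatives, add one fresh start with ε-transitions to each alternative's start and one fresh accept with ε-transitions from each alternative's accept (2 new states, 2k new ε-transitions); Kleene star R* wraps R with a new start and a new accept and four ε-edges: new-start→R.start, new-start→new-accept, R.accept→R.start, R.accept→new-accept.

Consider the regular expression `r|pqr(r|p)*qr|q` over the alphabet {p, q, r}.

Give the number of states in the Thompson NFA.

19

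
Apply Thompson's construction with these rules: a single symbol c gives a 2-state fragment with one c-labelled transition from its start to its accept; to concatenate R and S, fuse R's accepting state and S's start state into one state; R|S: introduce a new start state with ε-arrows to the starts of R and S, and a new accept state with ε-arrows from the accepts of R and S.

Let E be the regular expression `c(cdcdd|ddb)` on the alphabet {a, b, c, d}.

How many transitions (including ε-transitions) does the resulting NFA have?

13

Per subexpression:
Each of the 9 symbol leaves contributes 1 transition (1 symbol, 0 ε).
  cdcdd — 5 transitions (5 symbol, 0 ε)
  ddb — 3 transitions (3 symbol, 0 ε)
  cdcdd|ddb — 12 transitions (8 symbol, 4 ε)
  c(cdcdd|ddb) — 13 transitions (9 symbol, 4 ε)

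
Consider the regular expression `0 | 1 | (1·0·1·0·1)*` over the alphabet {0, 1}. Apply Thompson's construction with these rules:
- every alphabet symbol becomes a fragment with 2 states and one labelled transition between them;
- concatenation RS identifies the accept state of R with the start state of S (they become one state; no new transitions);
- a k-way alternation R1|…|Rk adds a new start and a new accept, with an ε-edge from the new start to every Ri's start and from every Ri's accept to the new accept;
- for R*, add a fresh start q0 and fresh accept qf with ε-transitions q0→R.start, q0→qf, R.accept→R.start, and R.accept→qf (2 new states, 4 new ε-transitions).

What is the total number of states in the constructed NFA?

14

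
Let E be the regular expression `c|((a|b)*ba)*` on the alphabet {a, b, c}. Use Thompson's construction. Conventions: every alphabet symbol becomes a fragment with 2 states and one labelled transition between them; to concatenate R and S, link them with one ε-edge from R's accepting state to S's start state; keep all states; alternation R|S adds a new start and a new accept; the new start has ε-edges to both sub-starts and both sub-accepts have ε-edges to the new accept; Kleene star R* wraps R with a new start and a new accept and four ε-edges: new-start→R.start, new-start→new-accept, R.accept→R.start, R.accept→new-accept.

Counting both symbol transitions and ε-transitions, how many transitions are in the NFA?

23

Recursing over subexpressions:
Each of the 5 symbol leaves contributes 1 transition (1 symbol, 0 ε).
  a|b — 6 transitions (2 symbol, 4 ε)
  (a|b)* — 10 transitions (2 symbol, 8 ε)
  (a|b)*ba — 14 transitions (4 symbol, 10 ε)
  ((a|b)*ba)* — 18 transitions (4 symbol, 14 ε)
  c|((a|b)*ba)* — 23 transitions (5 symbol, 18 ε)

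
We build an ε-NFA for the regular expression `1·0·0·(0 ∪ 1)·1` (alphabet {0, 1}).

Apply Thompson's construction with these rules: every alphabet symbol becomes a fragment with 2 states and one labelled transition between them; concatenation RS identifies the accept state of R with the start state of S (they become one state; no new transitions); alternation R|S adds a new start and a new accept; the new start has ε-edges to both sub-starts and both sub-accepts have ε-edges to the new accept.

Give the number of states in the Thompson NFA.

Building bottom-up:
Each of the 6 symbol leaves contributes a 2-state fragment.
  0 ∪ 1 = 6 states
  1·0·0·(0 ∪ 1)·1 = 10 states

10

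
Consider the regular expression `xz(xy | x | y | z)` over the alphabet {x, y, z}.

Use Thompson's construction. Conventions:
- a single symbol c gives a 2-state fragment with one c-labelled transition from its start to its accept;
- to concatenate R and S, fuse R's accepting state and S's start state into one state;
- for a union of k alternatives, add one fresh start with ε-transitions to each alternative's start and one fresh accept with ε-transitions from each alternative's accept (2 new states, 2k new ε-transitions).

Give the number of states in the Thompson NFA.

Per subexpression:
Each of the 7 symbol leaves contributes a 2-state fragment.
  xy — 3 states
  xy | x | y | z — 11 states
  xz(xy | x | y | z) — 13 states

13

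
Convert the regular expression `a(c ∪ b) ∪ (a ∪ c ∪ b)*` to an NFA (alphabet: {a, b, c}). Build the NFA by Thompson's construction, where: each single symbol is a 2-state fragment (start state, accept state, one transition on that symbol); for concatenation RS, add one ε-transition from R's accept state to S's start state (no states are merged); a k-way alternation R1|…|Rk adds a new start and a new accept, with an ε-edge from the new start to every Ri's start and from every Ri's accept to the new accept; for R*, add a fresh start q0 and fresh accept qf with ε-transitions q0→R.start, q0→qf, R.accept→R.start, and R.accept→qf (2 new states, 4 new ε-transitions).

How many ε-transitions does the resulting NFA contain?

19

Recursing over subexpressions:
Each of the 6 symbol leaves contributes 0 ε-transitions.
  c ∪ b → 4 ε-transitions
  a(c ∪ b) → 5 ε-transitions
  a ∪ c ∪ b → 6 ε-transitions
  (a ∪ c ∪ b)* → 10 ε-transitions
  a(c ∪ b) ∪ (a ∪ c ∪ b)* → 19 ε-transitions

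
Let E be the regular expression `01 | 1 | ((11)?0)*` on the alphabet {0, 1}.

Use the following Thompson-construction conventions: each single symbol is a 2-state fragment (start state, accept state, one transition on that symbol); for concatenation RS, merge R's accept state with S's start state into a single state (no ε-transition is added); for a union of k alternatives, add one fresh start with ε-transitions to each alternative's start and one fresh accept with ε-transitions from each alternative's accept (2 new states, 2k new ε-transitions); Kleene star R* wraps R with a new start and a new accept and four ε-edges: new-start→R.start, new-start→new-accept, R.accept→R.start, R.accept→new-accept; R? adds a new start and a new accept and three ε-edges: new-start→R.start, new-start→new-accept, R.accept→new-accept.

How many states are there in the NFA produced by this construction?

Building bottom-up:
Each of the 6 symbol leaves contributes a 2-state fragment.
  01 — 3 states
  11 — 3 states
  (11)? — 5 states
  (11)?0 — 6 states
  ((11)?0)* — 8 states
  01 | 1 | ((11)?0)* — 15 states

15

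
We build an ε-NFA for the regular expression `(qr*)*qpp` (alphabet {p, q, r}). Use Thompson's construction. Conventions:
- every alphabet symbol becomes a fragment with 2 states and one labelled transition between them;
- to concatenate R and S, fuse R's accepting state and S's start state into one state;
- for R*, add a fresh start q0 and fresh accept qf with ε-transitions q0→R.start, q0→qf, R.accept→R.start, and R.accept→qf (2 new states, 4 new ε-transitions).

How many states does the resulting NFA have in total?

10

Bottom-up over the parse tree:
Each of the 5 symbol leaves contributes a 2-state fragment.
  r* = 4 states
  qr* = 5 states
  (qr*)* = 7 states
  (qr*)*qpp = 10 states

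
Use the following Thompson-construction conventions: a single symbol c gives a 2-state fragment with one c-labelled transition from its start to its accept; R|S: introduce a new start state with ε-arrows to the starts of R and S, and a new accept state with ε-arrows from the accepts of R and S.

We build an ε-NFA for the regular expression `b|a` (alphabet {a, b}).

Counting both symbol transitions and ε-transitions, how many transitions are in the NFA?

Bottom-up over the parse tree:
Each of the 2 symbol leaves contributes 1 transition (1 symbol, 0 ε).
  b|a → 6 transitions (2 symbol, 4 ε)

6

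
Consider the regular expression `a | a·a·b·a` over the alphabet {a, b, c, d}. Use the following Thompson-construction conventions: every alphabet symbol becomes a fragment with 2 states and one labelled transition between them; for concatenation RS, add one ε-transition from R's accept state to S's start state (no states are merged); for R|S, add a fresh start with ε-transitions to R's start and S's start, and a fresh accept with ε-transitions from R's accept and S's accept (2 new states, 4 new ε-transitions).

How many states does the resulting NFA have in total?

12

Recursing over subexpressions:
Each of the 5 symbol leaves contributes a 2-state fragment.
  a·a·b·a → 8 states
  a | a·a·b·a → 12 states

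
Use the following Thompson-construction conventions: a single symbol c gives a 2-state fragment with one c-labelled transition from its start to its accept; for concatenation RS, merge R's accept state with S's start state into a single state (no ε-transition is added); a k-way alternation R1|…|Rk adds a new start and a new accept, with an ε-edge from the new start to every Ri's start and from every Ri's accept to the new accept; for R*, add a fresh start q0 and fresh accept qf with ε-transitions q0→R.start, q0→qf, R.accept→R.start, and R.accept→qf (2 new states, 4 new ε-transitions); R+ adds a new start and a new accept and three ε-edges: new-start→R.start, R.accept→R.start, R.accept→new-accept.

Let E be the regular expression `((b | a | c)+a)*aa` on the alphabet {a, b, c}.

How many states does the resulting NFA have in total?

Per subexpression:
Each of the 6 symbol leaves contributes a 2-state fragment.
  b | a | c : 8 states
  (b | a | c)+ : 10 states
  (b | a | c)+a : 11 states
  ((b | a | c)+a)* : 13 states
  ((b | a | c)+a)*aa : 15 states

15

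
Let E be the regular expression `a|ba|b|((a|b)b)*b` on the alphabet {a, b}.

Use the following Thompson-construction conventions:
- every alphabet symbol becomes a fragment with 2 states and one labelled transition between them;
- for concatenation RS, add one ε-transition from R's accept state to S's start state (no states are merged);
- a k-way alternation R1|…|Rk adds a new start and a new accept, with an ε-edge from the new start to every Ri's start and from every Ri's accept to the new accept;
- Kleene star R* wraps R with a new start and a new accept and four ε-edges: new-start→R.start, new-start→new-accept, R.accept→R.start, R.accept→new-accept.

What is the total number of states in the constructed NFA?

22

Bottom-up over the parse tree:
Each of the 8 symbol leaves contributes a 2-state fragment.
  ba : 4 states
  a|b : 6 states
  (a|b)b : 8 states
  ((a|b)b)* : 10 states
  ((a|b)b)*b : 12 states
  a|ba|b|((a|b)b)*b : 22 states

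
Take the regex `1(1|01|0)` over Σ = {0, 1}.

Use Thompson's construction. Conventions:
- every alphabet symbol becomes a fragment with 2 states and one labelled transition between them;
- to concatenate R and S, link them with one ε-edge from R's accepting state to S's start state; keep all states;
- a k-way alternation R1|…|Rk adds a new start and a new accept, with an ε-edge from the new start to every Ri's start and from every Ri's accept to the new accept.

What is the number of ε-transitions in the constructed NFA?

By structural recursion:
Each of the 5 symbol leaves contributes 0 ε-transitions.
  01 = 1 ε-transition
  1|01|0 = 7 ε-transitions
  1(1|01|0) = 8 ε-transitions

8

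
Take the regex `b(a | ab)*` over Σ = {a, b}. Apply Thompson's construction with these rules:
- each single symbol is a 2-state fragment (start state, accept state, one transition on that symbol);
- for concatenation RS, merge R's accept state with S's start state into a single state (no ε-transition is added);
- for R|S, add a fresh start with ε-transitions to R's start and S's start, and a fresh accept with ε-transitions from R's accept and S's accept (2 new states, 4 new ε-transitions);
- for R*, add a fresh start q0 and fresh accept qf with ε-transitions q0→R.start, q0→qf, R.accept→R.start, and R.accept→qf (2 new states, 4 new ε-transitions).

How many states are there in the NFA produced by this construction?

10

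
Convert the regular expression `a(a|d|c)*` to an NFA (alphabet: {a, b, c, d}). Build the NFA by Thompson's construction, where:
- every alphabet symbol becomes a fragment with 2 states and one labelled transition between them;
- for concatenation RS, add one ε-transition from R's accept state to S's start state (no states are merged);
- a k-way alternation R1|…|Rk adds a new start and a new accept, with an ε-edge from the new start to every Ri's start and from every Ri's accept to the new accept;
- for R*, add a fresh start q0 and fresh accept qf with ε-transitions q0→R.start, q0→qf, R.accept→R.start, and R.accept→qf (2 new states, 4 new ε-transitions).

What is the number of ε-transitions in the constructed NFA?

Recursing over subexpressions:
Each of the 4 symbol leaves contributes 0 ε-transitions.
  a|d|c : 6 ε-transitions
  (a|d|c)* : 10 ε-transitions
  a(a|d|c)* : 11 ε-transitions

11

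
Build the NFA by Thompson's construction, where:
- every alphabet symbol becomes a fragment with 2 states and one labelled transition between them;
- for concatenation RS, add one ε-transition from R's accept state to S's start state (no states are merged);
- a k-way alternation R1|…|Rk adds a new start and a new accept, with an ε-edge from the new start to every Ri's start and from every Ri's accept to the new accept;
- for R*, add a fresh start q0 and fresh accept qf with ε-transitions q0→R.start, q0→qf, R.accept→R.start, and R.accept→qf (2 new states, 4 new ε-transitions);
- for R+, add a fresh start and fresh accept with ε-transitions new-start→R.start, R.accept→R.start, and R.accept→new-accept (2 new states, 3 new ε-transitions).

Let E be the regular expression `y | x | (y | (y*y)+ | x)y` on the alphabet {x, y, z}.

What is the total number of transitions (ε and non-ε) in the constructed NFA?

28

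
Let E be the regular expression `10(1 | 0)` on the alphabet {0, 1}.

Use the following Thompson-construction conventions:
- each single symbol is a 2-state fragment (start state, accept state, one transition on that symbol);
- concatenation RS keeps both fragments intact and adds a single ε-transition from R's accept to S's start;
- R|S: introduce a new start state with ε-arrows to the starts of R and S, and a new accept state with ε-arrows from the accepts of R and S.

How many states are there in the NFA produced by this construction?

10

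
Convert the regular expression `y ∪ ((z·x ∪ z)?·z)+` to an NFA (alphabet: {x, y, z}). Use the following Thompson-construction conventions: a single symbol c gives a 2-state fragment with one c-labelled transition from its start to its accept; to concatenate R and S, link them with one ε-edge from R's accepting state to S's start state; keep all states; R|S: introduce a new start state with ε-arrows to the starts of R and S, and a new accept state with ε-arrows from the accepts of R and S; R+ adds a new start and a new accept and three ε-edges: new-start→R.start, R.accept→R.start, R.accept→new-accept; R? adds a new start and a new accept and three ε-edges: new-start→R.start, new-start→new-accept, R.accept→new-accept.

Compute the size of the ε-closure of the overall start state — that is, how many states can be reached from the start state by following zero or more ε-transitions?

Compute the ε-closure size of each fragment's start state recursively; a symbol fragment's start has no outgoing ε-edge, so its closure is just itself (size 1).
  z·x — same as the first factor's closure: |closure| = 1
  z·x ∪ z — |closure| = 1 + 1 + 1 = 3 (the new accept is not ε-reachable since no branch accepts ε)
  (z·x ∪ z)? — new start has ε-edges to the inner start and to the new accept, so |closure| = 2 + 3 = 5
  (z·x ∪ z)?·z — the left operand accepts ε, so the closure extends into the next operand (via the concat ε-link); |closure| = 5 + 1 = 6
  ((z·x ∪ z)?·z)+ — new start ε-reaches only the body's start; the new accept needs a symbol first: |closure| = 1 + 6 = 7
  y ∪ ((z·x ∪ z)?·z)+ — new start ε-reaches every alternative's start; none of them accept ε, so the new accept is not reached: |closure| = 1 + 1 + 7 = 9

9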